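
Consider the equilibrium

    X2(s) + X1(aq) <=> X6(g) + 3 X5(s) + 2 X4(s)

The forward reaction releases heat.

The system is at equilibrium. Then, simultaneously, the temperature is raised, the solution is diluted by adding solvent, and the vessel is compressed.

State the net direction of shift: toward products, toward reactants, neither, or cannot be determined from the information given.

The forward reaction is exothermic. Raising T favours the endothermic direction — shift to the left.
Dilution lowers every aqueous concentration by the same factor. Δn_aq = 0 − 1 = -1, so the system shifts toward the side with more dissolved moles — to the left.
Gas moles: reactants 0, products 1 (Δn_gas = +1). Compression shifts the system toward the side with fewer moles of gas — to the left.
All effects act in the same direction — net shift to the left.

left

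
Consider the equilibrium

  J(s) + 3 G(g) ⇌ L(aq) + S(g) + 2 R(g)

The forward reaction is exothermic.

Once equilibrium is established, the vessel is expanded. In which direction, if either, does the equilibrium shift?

no shift

Gas moles: reactants 3, products 3. Δn_gas = 0, so a volume change leaves Q equal to K — no shift from this change.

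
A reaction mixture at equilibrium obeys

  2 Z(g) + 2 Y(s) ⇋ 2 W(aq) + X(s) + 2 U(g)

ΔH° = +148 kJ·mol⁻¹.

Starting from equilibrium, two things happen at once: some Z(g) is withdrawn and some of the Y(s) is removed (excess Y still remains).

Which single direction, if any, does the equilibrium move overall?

Removing Z (g), a reactant, drives the reaction to the left.
Y is a pure solid; its activity is 1 regardless of amount, so Q is unaffected — no shift from this change.
Only the nonzero effect(s) matter; the net shift is to the left.

left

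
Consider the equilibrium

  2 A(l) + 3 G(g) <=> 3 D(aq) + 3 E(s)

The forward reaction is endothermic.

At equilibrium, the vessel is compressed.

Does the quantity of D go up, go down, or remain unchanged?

increases

Gas moles: reactants 3, products 0 (Δn_gas = -3). Compression shifts the system toward the side with fewer moles of gas — to the right.
The net shift is to the right. D is a product, so its amount increases.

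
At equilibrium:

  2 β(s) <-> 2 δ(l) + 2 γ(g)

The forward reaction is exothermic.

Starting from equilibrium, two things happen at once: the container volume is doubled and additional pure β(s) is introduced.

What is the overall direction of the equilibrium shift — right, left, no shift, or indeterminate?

right

Gas moles: reactants 0, products 2 (Δn_gas = +2). Expansion shifts the system toward the side with more moles of gas — to the right.
β is a pure solid; its activity is 1 regardless of amount, so Q is unaffected — no shift from this change.
Only the nonzero effect(s) matter; the net shift is to the right.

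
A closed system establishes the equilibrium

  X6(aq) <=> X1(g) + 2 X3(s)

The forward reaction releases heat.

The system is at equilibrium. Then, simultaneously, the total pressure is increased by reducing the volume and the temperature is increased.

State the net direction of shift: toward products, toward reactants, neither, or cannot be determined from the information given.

Gas moles: reactants 0, products 1 (Δn_gas = +1). Compression shifts the system toward the side with fewer moles of gas — to the left.
The forward reaction is exothermic. Raising T favours the endothermic direction — shift to the left.
All effects act in the same direction — net shift to the left.

left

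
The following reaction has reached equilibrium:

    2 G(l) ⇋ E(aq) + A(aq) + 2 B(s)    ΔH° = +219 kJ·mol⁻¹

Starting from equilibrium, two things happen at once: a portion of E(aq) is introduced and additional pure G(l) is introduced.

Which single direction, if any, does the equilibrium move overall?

left

Adding E (aq), a product, drives the reaction to the left.
G is a pure liquid; its activity is 1 regardless of amount, so Q is unaffected — no shift from this change.
Only the nonzero effect(s) matter; the net shift is to the left.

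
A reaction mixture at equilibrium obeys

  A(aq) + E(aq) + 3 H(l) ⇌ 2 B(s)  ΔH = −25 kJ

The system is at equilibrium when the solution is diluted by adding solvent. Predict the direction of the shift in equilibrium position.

Dilution lowers every aqueous concentration by the same factor. Δn_aq = 0 − 2 = -2, so the system shifts toward the side with more dissolved moles — to the left.

left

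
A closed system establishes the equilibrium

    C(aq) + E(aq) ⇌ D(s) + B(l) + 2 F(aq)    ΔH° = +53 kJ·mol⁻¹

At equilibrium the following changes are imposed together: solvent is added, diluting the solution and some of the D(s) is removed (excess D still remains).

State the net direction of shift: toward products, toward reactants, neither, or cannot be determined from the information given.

no shift

Dilution scales every aqueous concentration by the same factor. Δn_aq = 2 − 2 = 0, so Q is unchanged — no shift.
D is a pure solid; its activity is 1 regardless of amount, so Q is unaffected — no shift from this change.
None of the changes alters Q relative to K, so there is no net shift.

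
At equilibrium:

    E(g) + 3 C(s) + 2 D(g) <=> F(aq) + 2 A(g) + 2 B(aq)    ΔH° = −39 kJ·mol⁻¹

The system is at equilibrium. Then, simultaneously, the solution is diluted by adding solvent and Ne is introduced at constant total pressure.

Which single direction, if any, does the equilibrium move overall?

Dilution lowers every aqueous concentration by the same factor. Δn_aq = 3 − 0 = +3, so the system shifts toward the side with more dissolved moles — to the right.
Adding inert gas at constant total pressure expands the volume and lowers every reacting partial pressure. With Δn_gas = 2 − 3 = -1, Q moves away from K toward the side with fewer gas moles, so the system shifts toward the side with more gas moles — to the left.
The individual effects push in opposite directions; without quantitative information the net direction cannot be determined.

cannot be determined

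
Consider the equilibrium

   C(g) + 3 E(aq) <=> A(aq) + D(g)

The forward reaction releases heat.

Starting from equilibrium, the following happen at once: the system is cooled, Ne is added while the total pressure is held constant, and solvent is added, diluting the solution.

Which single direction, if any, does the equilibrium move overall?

The forward reaction is exothermic. Lowering T favours the exothermic direction — shift to the right.
Adding inert gas at constant total pressure expands the volume, scaling every reacting partial pressure by the same factor. Δn_gas = 1 − 1 = 0, so Q is unchanged — no shift.
Dilution lowers every aqueous concentration by the same factor. Δn_aq = 1 − 3 = -2, so the system shifts toward the side with more dissolved moles — to the left.
The individual effects push in opposite directions; without quantitative information the net direction cannot be determined.

cannot be determined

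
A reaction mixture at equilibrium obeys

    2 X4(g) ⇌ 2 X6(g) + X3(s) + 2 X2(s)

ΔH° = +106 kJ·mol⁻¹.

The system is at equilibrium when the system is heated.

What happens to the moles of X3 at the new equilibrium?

increases

The forward reaction is endothermic. Raising T favours the endothermic direction — shift to the right.
The net shift is to the right. X3 is a product, so its amount increases.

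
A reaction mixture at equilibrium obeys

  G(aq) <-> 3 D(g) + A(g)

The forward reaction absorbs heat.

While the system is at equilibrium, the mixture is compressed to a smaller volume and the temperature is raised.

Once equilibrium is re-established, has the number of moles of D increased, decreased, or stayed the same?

cannot be determined

Gas moles: reactants 0, products 4 (Δn_gas = +4). Compression shifts the system toward the side with fewer moles of gas — to the left.
The forward reaction is endothermic. Raising T favours the endothermic direction — shift to the right.
The two effects oppose each other, so the net shift — and hence the change in D — cannot be determined from the given information.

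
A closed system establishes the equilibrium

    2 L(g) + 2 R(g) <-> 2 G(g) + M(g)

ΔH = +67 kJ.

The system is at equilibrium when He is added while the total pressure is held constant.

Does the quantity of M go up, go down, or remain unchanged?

Adding inert gas at constant total pressure expands the volume and lowers every reacting partial pressure. With Δn_gas = 3 − 4 = -1, Q moves away from K toward the side with fewer gas moles, so the system shifts toward the side with more gas moles — to the left.
The net shift is to the left. M is a product, so its amount decreases.

decreases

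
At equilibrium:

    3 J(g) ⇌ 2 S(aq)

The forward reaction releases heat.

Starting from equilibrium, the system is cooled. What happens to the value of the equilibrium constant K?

K depends on temperature via the van 't Hoff relation. The forward reaction is exothermic, so lowering T increases K.

increases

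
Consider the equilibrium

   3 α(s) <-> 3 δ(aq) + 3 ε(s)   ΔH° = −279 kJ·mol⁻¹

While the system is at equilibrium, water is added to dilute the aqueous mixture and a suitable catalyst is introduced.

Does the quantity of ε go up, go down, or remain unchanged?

increases

Dilution lowers every aqueous concentration by the same factor. Δn_aq = 3 − 0 = +3, so the system shifts toward the side with more dissolved moles — to the right.
A catalyst speeds both forward and reverse rates equally; it changes neither Q nor K — no shift from this change.
The net shift is to the right. ε is a product, so its amount increases.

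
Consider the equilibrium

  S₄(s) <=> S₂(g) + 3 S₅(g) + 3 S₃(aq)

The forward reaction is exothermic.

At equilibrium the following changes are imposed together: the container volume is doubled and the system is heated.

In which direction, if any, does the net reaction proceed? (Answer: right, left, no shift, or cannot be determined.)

Gas moles: reactants 0, products 4 (Δn_gas = +4). Expansion shifts the system toward the side with more moles of gas — to the right.
The forward reaction is exothermic. Raising T favours the endothermic direction — shift to the left.
The individual effects push in opposite directions; without quantitative information the net direction cannot be determined.

cannot be determined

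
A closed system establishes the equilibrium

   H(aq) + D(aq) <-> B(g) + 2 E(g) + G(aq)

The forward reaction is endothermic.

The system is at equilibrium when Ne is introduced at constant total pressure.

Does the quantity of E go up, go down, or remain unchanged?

Adding inert gas at constant total pressure expands the volume and lowers every reacting partial pressure. With Δn_gas = 3 − 0 = +3, Q moves away from K toward the side with fewer gas moles, so the system shifts toward the side with more gas moles — to the right.
The net shift is to the right. E is a product, so its amount increases.

increases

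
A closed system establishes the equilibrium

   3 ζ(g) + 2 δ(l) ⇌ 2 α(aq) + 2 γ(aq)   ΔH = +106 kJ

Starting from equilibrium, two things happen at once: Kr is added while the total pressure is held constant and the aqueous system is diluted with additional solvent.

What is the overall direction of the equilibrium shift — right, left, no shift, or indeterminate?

Adding inert gas at constant total pressure expands the volume and lowers every reacting partial pressure. With Δn_gas = 0 − 3 = -3, Q moves away from K toward the side with fewer gas moles, so the system shifts toward the side with more gas moles — to the left.
Dilution lowers every aqueous concentration by the same factor. Δn_aq = 4 − 0 = +4, so the system shifts toward the side with more dissolved moles — to the right.
The individual effects push in opposite directions; without quantitative information the net direction cannot be determined.

cannot be determined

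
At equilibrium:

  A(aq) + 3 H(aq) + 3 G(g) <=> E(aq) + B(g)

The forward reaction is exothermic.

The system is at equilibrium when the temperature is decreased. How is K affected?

increases

K depends on temperature via the van 't Hoff relation. The forward reaction is exothermic, so lowering T increases K.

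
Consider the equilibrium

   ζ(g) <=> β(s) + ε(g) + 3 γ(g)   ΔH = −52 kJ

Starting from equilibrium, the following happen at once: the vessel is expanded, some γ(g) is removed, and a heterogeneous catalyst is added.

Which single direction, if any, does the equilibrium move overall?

Gas moles: reactants 1, products 4 (Δn_gas = +3). Expansion shifts the system toward the side with more moles of gas — to the right.
Removing γ (g), a product, drives the reaction to the right.
A catalyst speeds both forward and reverse rates equally; it changes neither Q nor K — no shift from this change.
Only the nonzero effect(s) matter; the net shift is to the right.

right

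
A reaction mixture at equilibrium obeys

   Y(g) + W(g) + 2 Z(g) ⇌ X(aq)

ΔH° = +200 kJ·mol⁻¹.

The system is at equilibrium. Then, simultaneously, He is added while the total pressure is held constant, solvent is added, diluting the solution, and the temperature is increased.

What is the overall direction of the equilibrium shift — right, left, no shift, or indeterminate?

cannot be determined

Adding inert gas at constant total pressure expands the volume and lowers every reacting partial pressure. With Δn_gas = 0 − 4 = -4, Q moves away from K toward the side with fewer gas moles, so the system shifts toward the side with more gas moles — to the left.
Dilution lowers every aqueous concentration by the same factor. Δn_aq = 1 − 0 = +1, so the system shifts toward the side with more dissolved moles — to the right.
The forward reaction is endothermic. Raising T favours the endothermic direction — shift to the right.
The individual effects push in opposite directions; without quantitative information the net direction cannot be determined.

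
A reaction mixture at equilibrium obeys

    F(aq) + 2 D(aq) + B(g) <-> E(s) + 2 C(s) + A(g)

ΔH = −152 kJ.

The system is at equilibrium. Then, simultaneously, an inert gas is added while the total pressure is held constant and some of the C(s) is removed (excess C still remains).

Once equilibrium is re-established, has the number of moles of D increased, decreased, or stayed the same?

unchanged

Adding inert gas at constant total pressure expands the volume, scaling every reacting partial pressure by the same factor. Δn_gas = 1 − 1 = 0, so Q is unchanged — no shift.
C is a pure solid; its activity is 1 regardless of amount, so Q is unaffected — no shift from this change.
No net shift occurs, so the amount of D is unchanged.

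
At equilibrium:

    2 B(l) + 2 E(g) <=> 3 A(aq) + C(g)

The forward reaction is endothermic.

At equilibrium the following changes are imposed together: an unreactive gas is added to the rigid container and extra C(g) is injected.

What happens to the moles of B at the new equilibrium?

increases

At constant volume, adding an inert gas leaves every reacting species' partial pressure unchanged, so Q is unchanged — no shift from this change.
Adding C (g), a product, drives the reaction to the left.
The net shift is to the left. B is a reactant, so its amount increases.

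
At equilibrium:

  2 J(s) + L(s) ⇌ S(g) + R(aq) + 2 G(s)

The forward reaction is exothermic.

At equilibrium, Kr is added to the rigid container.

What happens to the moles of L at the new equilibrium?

At constant volume, adding an inert gas leaves every reacting species' partial pressure unchanged, so Q is unchanged — no shift from this change.
No net shift occurs, so the amount of L is unchanged.

unchanged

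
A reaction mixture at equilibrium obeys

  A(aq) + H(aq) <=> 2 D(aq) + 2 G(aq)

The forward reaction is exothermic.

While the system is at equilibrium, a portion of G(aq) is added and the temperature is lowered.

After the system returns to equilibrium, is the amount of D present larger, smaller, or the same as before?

Adding G (aq), a product, drives the reaction to the left.
The forward reaction is exothermic. Lowering T favours the exothermic direction — shift to the right.
The two effects oppose each other, so the net shift — and hence the change in D — cannot be determined from the given information.

cannot be determined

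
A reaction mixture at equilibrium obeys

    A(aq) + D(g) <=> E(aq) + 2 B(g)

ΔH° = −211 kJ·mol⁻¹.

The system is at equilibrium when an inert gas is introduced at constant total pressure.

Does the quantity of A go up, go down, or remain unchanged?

decreases

Adding inert gas at constant total pressure expands the volume and lowers every reacting partial pressure. With Δn_gas = 2 − 1 = +1, Q moves away from K toward the side with fewer gas moles, so the system shifts toward the side with more gas moles — to the right.
The net shift is to the right. A is a reactant, so its amount decreases.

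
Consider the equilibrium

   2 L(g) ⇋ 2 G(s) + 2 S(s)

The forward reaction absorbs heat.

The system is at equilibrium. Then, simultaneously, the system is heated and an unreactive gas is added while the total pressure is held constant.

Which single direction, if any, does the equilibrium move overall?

cannot be determined

The forward reaction is endothermic. Raising T favours the endothermic direction — shift to the right.
Adding inert gas at constant total pressure expands the volume and lowers every reacting partial pressure. With Δn_gas = 0 − 2 = -2, Q moves away from K toward the side with fewer gas moles, so the system shifts toward the side with more gas moles — to the left.
The individual effects push in opposite directions; without quantitative information the net direction cannot be determined.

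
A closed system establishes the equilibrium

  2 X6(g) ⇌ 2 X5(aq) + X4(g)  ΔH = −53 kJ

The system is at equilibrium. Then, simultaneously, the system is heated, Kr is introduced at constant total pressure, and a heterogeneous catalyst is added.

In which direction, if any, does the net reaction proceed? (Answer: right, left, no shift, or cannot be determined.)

left

The forward reaction is exothermic. Raising T favours the endothermic direction — shift to the left.
Adding inert gas at constant total pressure expands the volume and lowers every reacting partial pressure. With Δn_gas = 1 − 2 = -1, Q moves away from K toward the side with fewer gas moles, so the system shifts toward the side with more gas moles — to the left.
A catalyst speeds both forward and reverse rates equally; it changes neither Q nor K — no shift from this change.
Only the nonzero effect(s) matter; the net shift is to the left.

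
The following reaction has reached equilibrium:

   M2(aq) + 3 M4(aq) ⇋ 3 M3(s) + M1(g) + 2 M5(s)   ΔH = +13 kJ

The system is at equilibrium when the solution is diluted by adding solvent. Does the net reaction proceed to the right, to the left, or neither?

Dilution lowers every aqueous concentration by the same factor. Δn_aq = 0 − 4 = -4, so the system shifts toward the side with more dissolved moles — to the left.

left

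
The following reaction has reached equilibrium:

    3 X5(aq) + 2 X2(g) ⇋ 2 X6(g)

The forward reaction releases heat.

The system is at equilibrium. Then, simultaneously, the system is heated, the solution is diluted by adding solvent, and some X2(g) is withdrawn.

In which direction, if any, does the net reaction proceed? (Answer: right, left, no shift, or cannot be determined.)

left

The forward reaction is exothermic. Raising T favours the endothermic direction — shift to the left.
Dilution lowers every aqueous concentration by the same factor. Δn_aq = 0 − 3 = -3, so the system shifts toward the side with more dissolved moles — to the left.
Removing X2 (g), a reactant, drives the reaction to the left.
All effects act in the same direction — net shift to the left.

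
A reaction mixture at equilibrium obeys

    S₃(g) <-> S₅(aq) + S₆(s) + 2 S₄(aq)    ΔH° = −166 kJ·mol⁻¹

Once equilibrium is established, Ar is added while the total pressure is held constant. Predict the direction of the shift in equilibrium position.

left

Adding inert gas at constant total pressure expands the volume and lowers every reacting partial pressure. With Δn_gas = 0 − 1 = -1, Q moves away from K toward the side with fewer gas moles, so the system shifts toward the side with more gas moles — to the left.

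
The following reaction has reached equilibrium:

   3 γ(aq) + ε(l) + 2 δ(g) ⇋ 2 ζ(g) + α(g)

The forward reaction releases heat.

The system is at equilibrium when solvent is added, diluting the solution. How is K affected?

unchanged

The equilibrium constant depends only on temperature. This perturbation may move the position of equilibrium, but since T is unchanged, K itself is unchanged.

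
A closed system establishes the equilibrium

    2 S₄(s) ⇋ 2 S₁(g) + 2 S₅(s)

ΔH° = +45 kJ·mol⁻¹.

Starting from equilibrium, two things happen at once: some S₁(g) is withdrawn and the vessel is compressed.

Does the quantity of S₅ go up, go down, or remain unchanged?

Removing S₁ (g), a product, drives the reaction to the right.
Gas moles: reactants 0, products 2 (Δn_gas = +2). Compression shifts the system toward the side with fewer moles of gas — to the left.
The two effects oppose each other, so the net shift — and hence the change in S₅ — cannot be determined from the given information.

cannot be determined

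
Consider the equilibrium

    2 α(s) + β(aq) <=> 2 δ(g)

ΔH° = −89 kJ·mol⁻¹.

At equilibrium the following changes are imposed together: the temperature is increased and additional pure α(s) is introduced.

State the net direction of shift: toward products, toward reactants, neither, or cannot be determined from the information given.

left

The forward reaction is exothermic. Raising T favours the endothermic direction — shift to the left.
α is a pure solid; its activity is 1 regardless of amount, so Q is unaffected — no shift from this change.
Only the nonzero effect(s) matter; the net shift is to the left.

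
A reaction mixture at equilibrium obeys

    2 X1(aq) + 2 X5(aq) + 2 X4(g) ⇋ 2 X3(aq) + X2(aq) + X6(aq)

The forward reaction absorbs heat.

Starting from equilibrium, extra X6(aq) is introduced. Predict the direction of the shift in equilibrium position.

left

Adding X6 (aq), a product, drives the reaction to the left.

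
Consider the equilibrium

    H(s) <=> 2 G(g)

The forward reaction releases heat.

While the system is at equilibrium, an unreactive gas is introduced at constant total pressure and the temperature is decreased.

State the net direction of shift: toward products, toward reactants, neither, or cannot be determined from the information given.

right

Adding inert gas at constant total pressure expands the volume and lowers every reacting partial pressure. With Δn_gas = 2 − 0 = +2, Q moves away from K toward the side with fewer gas moles, so the system shifts toward the side with more gas moles — to the right.
The forward reaction is exothermic. Lowering T favours the exothermic direction — shift to the right.
All effects act in the same direction — net shift to the right.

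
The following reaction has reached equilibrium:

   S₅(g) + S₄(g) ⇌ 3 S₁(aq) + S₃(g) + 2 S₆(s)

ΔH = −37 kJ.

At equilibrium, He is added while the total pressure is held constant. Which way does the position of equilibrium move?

Adding inert gas at constant total pressure expands the volume and lowers every reacting partial pressure. With Δn_gas = 1 − 2 = -1, Q moves away from K toward the side with fewer gas moles, so the system shifts toward the side with more gas moles — to the left.

left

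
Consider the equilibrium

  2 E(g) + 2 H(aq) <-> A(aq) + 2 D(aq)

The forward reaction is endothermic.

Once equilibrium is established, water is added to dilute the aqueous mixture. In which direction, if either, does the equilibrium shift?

right

Dilution lowers every aqueous concentration by the same factor. Δn_aq = 3 − 2 = +1, so the system shifts toward the side with more dissolved moles — to the right.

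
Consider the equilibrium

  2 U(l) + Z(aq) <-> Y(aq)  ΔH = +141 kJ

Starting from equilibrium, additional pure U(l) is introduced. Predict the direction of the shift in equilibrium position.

U is a pure liquid; its activity is 1 regardless of amount, so Q is unaffected — no shift from this change.

no shift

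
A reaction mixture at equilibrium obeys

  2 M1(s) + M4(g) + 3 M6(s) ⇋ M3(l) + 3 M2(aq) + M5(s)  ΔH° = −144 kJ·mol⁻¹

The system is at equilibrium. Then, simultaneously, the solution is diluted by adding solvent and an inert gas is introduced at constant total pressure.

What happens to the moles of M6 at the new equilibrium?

Dilution lowers every aqueous concentration by the same factor. Δn_aq = 3 − 0 = +3, so the system shifts toward the side with more dissolved moles — to the right.
Adding inert gas at constant total pressure expands the volume and lowers every reacting partial pressure. With Δn_gas = 0 − 1 = -1, Q moves away from K toward the side with fewer gas moles, so the system shifts toward the side with more gas moles — to the left.
The two effects oppose each other, so the net shift — and hence the change in M6 — cannot be determined from the given information.

cannot be determined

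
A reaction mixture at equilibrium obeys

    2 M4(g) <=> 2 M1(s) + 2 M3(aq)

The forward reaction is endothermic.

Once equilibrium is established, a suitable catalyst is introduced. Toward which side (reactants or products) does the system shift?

no shift

A catalyst speeds both forward and reverse rates equally; it changes neither Q nor K — no shift from this change.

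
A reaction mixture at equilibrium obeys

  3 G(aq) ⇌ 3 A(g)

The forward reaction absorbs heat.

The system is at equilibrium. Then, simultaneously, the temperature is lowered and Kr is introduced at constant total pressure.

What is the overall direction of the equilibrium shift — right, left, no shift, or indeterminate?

The forward reaction is endothermic. Lowering T favours the exothermic direction — shift to the left.
Adding inert gas at constant total pressure expands the volume and lowers every reacting partial pressure. With Δn_gas = 3 − 0 = +3, Q moves away from K toward the side with fewer gas moles, so the system shifts toward the side with more gas moles — to the right.
The individual effects push in opposite directions; without quantitative information the net direction cannot be determined.

cannot be determined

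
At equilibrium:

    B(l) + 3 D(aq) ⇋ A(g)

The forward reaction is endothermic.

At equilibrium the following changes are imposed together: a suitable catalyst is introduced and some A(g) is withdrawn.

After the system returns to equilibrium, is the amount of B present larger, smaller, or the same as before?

decreases

A catalyst speeds both forward and reverse rates equally; it changes neither Q nor K — no shift from this change.
Removing A (g), a product, drives the reaction to the right.
The net shift is to the right. B is a reactant, so its amount decreases.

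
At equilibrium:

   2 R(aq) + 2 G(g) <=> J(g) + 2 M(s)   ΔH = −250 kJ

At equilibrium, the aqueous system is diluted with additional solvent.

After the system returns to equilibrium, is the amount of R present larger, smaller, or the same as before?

Dilution lowers every aqueous concentration by the same factor. Δn_aq = 0 − 2 = -2, so the system shifts toward the side with more dissolved moles — to the left.
The net shift is to the left. R is a reactant, so its amount increases.

increases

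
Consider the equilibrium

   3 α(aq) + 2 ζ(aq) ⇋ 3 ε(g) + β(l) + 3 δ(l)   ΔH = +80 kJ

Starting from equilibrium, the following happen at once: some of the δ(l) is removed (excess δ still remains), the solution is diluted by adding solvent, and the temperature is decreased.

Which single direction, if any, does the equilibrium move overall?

δ is a pure liquid; its activity is 1 regardless of amount, so Q is unaffected — no shift from this change.
Dilution lowers every aqueous concentration by the same factor. Δn_aq = 0 − 5 = -5, so the system shifts toward the side with more dissolved moles — to the left.
The forward reaction is endothermic. Lowering T favours the exothermic direction — shift to the left.
Only the nonzero effect(s) matter; the net shift is to the left.

left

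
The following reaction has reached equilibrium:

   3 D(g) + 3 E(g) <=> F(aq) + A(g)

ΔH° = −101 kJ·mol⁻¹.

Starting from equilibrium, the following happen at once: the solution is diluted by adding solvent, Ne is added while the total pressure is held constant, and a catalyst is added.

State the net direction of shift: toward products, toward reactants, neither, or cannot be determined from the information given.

cannot be determined

Dilution lowers every aqueous concentration by the same factor. Δn_aq = 1 − 0 = +1, so the system shifts toward the side with more dissolved moles — to the right.
Adding inert gas at constant total pressure expands the volume and lowers every reacting partial pressure. With Δn_gas = 1 − 6 = -5, Q moves away from K toward the side with fewer gas moles, so the system shifts toward the side with more gas moles — to the left.
A catalyst speeds both forward and reverse rates equally; it changes neither Q nor K — no shift from this change.
The individual effects push in opposite directions; without quantitative information the net direction cannot be determined.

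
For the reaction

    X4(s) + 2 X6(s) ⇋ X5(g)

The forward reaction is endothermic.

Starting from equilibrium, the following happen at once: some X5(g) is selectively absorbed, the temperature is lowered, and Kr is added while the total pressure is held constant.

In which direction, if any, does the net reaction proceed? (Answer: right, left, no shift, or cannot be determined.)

cannot be determined

Removing X5 (g), a product, drives the reaction to the right.
The forward reaction is endothermic. Lowering T favours the exothermic direction — shift to the left.
Adding inert gas at constant total pressure expands the volume and lowers every reacting partial pressure. With Δn_gas = 1 − 0 = +1, Q moves away from K toward the side with fewer gas moles, so the system shifts toward the side with more gas moles — to the right.
The individual effects push in opposite directions; without quantitative information the net direction cannot be determined.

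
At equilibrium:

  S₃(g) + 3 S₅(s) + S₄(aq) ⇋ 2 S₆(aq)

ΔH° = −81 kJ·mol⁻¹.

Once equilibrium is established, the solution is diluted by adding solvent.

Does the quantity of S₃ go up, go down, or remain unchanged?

decreases

Dilution lowers every aqueous concentration by the same factor. Δn_aq = 2 − 1 = +1, so the system shifts toward the side with more dissolved moles — to the right.
The net shift is to the right. S₃ is a reactant, so its amount decreases.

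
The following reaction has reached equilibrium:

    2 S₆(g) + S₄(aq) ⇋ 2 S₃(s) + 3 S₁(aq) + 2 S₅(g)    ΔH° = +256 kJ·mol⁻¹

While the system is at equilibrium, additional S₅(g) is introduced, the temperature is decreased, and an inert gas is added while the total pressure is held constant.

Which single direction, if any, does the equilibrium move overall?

Adding S₅ (g), a product, drives the reaction to the left.
The forward reaction is endothermic. Lowering T favours the exothermic direction — shift to the left.
Adding inert gas at constant total pressure expands the volume, scaling every reacting partial pressure by the same factor. Δn_gas = 2 − 2 = 0, so Q is unchanged — no shift.
Only the nonzero effect(s) matter; the net shift is to the left.

left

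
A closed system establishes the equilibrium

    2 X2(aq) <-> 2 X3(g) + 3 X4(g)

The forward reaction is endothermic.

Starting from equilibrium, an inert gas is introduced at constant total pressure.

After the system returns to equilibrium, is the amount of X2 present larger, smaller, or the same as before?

decreases

Adding inert gas at constant total pressure expands the volume and lowers every reacting partial pressure. With Δn_gas = 5 − 0 = +5, Q moves away from K toward the side with fewer gas moles, so the system shifts toward the side with more gas moles — to the right.
The net shift is to the right. X2 is a reactant, so its amount decreases.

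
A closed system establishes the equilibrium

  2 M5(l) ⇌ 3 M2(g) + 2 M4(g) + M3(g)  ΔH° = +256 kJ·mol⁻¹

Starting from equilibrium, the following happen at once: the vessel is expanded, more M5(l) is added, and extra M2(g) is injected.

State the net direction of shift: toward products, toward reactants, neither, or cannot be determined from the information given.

cannot be determined

Gas moles: reactants 0, products 6 (Δn_gas = +6). Expansion shifts the system toward the side with more moles of gas — to the right.
M5 is a pure liquid; its activity is 1 regardless of amount, so Q is unaffected — no shift from this change.
Adding M2 (g), a product, drives the reaction to the left.
The individual effects push in opposite directions; without quantitative information the net direction cannot be determined.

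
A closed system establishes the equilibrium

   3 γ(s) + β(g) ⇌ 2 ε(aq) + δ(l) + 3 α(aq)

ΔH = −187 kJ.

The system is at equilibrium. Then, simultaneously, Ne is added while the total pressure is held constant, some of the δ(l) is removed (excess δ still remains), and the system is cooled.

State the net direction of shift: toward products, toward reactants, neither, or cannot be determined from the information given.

cannot be determined

Adding inert gas at constant total pressure expands the volume and lowers every reacting partial pressure. With Δn_gas = 0 − 1 = -1, Q moves away from K toward the side with fewer gas moles, so the system shifts toward the side with more gas moles — to the left.
δ is a pure liquid; its activity is 1 regardless of amount, so Q is unaffected — no shift from this change.
The forward reaction is exothermic. Lowering T favours the exothermic direction — shift to the right.
The individual effects push in opposite directions; without quantitative information the net direction cannot be determined.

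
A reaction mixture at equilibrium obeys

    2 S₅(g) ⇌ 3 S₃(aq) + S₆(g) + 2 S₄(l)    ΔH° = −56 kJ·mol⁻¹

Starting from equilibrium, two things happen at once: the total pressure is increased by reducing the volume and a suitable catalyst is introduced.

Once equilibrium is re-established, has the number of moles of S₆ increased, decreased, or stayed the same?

increases

Gas moles: reactants 2, products 1 (Δn_gas = -1). Compression shifts the system toward the side with fewer moles of gas — to the right.
A catalyst speeds both forward and reverse rates equally; it changes neither Q nor K — no shift from this change.
The net shift is to the right. S₆ is a product, so its amount increases.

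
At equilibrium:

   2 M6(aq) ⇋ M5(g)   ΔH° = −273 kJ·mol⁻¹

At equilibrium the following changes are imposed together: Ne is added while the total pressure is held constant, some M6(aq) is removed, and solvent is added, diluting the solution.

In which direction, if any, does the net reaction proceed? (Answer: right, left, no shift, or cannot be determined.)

Adding inert gas at constant total pressure expands the volume and lowers every reacting partial pressure. With Δn_gas = 1 − 0 = +1, Q moves away from K toward the side with fewer gas moles, so the system shifts toward the side with more gas moles — to the right.
Removing M6 (aq), a reactant, drives the reaction to the left.
Dilution lowers every aqueous concentration by the same factor. Δn_aq = 0 − 2 = -2, so the system shifts toward the side with more dissolved moles — to the left.
The individual effects push in opposite directions; without quantitative information the net direction cannot be determined.

cannot be determined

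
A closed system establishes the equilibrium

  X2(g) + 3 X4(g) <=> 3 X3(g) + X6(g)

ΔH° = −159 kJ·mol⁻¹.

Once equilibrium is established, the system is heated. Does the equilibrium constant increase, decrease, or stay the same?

decreases

K depends on temperature via the van 't Hoff relation. The forward reaction is exothermic, so raising T decreases K.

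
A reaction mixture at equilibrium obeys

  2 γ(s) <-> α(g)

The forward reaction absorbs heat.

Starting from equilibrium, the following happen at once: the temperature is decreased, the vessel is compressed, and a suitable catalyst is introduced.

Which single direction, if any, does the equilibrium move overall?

The forward reaction is endothermic. Lowering T favours the exothermic direction — shift to the left.
Gas moles: reactants 0, products 1 (Δn_gas = +1). Compression shifts the system toward the side with fewer moles of gas — to the left.
A catalyst speeds both forward and reverse rates equally; it changes neither Q nor K — no shift from this change.
Only the nonzero effect(s) matter; the net shift is to the left.

left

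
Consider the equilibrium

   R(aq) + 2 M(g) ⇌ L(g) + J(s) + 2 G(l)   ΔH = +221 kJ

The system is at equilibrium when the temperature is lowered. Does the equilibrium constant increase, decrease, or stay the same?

decreases

K depends on temperature via the van 't Hoff relation. The forward reaction is endothermic, so lowering T decreases K.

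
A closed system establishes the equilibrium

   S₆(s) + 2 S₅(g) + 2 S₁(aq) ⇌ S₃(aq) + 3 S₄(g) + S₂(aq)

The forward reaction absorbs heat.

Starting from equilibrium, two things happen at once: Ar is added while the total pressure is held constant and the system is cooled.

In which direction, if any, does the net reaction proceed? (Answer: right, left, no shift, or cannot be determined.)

cannot be determined

Adding inert gas at constant total pressure expands the volume and lowers every reacting partial pressure. With Δn_gas = 3 − 2 = +1, Q moves away from K toward the side with fewer gas moles, so the system shifts toward the side with more gas moles — to the right.
The forward reaction is endothermic. Lowering T favours the exothermic direction — shift to the left.
The individual effects push in opposite directions; without quantitative information the net direction cannot be determined.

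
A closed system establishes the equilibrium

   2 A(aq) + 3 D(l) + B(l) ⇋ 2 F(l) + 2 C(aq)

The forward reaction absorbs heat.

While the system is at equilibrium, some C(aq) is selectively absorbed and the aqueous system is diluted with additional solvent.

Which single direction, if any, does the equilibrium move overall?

Removing C (aq), a product, drives the reaction to the right.
Dilution scales every aqueous concentration by the same factor. Δn_aq = 2 − 2 = 0, so Q is unchanged — no shift.
Only the nonzero effect(s) matter; the net shift is to the right.

right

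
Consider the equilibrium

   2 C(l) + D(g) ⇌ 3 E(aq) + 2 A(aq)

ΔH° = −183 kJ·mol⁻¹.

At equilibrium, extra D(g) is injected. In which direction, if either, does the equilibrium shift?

right

Adding D (g), a reactant, drives the reaction to the right.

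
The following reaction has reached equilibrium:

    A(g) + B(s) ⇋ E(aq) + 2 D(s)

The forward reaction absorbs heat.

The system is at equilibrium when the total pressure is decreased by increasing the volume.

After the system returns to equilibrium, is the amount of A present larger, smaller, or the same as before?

Gas moles: reactants 1, products 0 (Δn_gas = -1). Expansion shifts the system toward the side with more moles of gas — to the left.
The net shift is to the left. A is a reactant, so its amount increases.

increases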